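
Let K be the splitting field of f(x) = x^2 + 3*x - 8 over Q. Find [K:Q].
[K:Q] = 2

The discriminant of x^2 + (3)*x + (-8) is b^2 - 4c = 9 - (-32) = 41. Since 41 is not a perfect square in Q, the polynomial is irreducible over Q. Its two roots generate a degree-2 extension, so [K:Q] = 2.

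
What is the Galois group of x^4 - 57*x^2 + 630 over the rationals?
Gal(K/Q) = V_4 (Klein four-group, Z/2Z × Z/2Z)

f factors as (x^2 - 42)(x^2 - 15), so the splitting field is K = Q(sqrt(42), sqrt(15)). The elements 42, 15, 630 are all non-squares in Q, so sqrt(42) and sqrt(15) generate independent quadratic extensions. Thus [K:Q] = 4 and Gal(K/Q) is generated by the two order-2 automorphisms sqrt(42) ↦ -sqrt(42) and sqrt(15) ↦ -sqrt(15), giving V_4.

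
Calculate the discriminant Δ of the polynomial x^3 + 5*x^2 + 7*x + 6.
Δ = -339

For x^3 + a x^2 + b x + c the discriminant is Δ = 18 a b c - 4 a^3 c + a^2 b^2 - 4 b^3 - 27 c^2.
Plug a = 5, b = 7, c = 6:
  18*(5)*(7)*(6) - 4*(5)^3*(6) + (5)^2*(7)^2 - 4*(7)^3 - 27*(6)^2
  = 3780 + (-3000) + 1225 + (-1372) + (-972)
  = -339.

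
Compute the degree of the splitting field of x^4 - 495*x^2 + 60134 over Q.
[K:Q] = 4

f factors as (x^2 - 214)(x^2 - 281); the splitting field is K = Q(sqrt(214), sqrt(281)). Since 214, 281, and 60134 are all non-squares in Q, the three subfields Q(sqrt(214)), Q(sqrt(281)), Q(sqrt(60134)) are distinct degree-2 extensions, so [K:Q] = 4 (Klein four Galois group).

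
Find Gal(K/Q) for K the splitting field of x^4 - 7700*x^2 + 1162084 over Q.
Gal(K/Q) = Z/2Z (cyclic of order 2)

f factors as (x^2 - 154)(x^2 - 7546), so the splitting field is K = Q(sqrt(154), sqrt(7546)). The squarefree part of 154 is 154 and the squarefree part of 7546 is also 154, so sqrt(154) and sqrt(7546) are both rational multiples of sqrt(154). Hence Q(sqrt(154)) = Q(sqrt(7546)) = Q(sqrt(154)), and the splitting field collapses to a single degree-2 extension with Galois group Z/2Z.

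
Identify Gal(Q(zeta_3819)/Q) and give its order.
|Gal(Q(zeta_3819)/Q)| = phi(3819) = 2376; group ≅ (Z/3819Z)^* ≅ Z/2Z × Z/18Z × Z/66Z

The n-th cyclotomic polynomial Φ_3819(x) is the minimal polynomial of zeta_3819 over Q and has degree phi(3819) = 2376. So Q(zeta_3819) is a degree-2376 Galois extension with Galois group (Z/3819Z)^*. By CRT, (Z/3819Z)^* ≅ (Z/3Z)^* × (Z/19Z)^* × (Z/67Z)^*. Each prime-power unit group is (Z/3Z)^* ≅ Z/2Z; (Z/19Z)^* ≅ Z/18Z; (Z/67Z)^* ≅ Z/66Z. Hence Gal(Q(zeta_3819)/Q) ≅ Z/2Z × Z/18Z × Z/66Z.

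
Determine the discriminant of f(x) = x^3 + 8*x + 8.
Δ = -3776

For a depressed cubic x^3 + p x + q the discriminant is Δ = -4 p^3 - 27 q^2 = -4*(8)^3 - 27*(8)^2 = -2048 - 1728 = -3776.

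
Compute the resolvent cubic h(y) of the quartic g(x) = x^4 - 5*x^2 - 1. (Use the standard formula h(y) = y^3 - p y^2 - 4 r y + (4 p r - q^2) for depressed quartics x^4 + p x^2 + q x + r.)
h(y) = y^3 + 5*y^2 + 4*y + 20

Identify coefficients: p = -5, q = 0, r = -1.
Plug into h(y) = y^3 - p y^2 - 4 r y + (4 p r - q^2):
  h(y) = y^3 - (-5) y^2 - 4*(-1) y + (4*(-5)*(-1) - (0)^2)
       = y^3 + (5) y^2 + (4) y + (20).
Simplifying: h(y) = y^3 + 5*y^2 + 4*y + 20.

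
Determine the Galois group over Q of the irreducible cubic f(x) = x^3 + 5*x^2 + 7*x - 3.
Gal(K/Q) = S_3 (symmetric group of order 6)

Compute the discriminant of x^3 + (5)*x^2 + (7)*x + (-3): Δ = -780. Since Δ is not a rational square, the Galois group is not contained in A_3; it must be the full S_3 (irreducibility of the cubic rules out anything smaller).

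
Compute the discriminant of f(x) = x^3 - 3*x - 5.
Δ = -567

For a depressed cubic x^3 + p x + q the discriminant is Δ = -4 p^3 - 27 q^2 = -4*(-3)^3 - 27*(-5)^2 = 108 - 675 = -567.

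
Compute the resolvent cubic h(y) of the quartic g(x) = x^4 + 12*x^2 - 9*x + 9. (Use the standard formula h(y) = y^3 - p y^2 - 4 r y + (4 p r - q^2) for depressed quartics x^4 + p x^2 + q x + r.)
h(y) = y^3 - 12*y^2 - 36*y + 351

Identify coefficients: p = 12, q = -9, r = 9.
Plug into h(y) = y^3 - p y^2 - 4 r y + (4 p r - q^2):
  h(y) = y^3 - (12) y^2 - 4*(9) y + (4*(12)*(9) - (-9)^2)
       = y^3 + (-12) y^2 + (-36) y + (351).
Simplifying: h(y) = y^3 - 12*y^2 - 36*y + 351.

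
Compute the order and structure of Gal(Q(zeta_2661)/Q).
|Gal(Q(zeta_2661)/Q)| = phi(2661) = 1772; group ≅ (Z/2661Z)^* ≅ Z/2Z × Z/886Z

The n-th cyclotomic polynomial Φ_2661(x) is the minimal polynomial of zeta_2661 over Q and has degree phi(2661) = 1772. So Q(zeta_2661) is a degree-1772 Galois extension with Galois group (Z/2661Z)^*. By CRT, (Z/2661Z)^* ≅ (Z/3Z)^* × (Z/887Z)^*. Each prime-power unit group is (Z/3Z)^* ≅ Z/2Z; (Z/887Z)^* ≅ Z/886Z. Hence Gal(Q(zeta_2661)/Q) ≅ Z/2Z × Z/886Z.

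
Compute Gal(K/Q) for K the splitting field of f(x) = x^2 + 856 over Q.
Gal(K/Q) = Z/2Z (cyclic of order 2)

x^2 + 856 is irreducible over Q since -856 is not a rational square. The splitting field Q(sqrt(-856)) has degree 2 over Q, and its unique nontrivial automorphism is sqrt(-856) ↦ -sqrt(-856). Hence Gal(Q(sqrt(-856))/Q) = Z/2Z.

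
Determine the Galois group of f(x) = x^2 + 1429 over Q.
Gal(K/Q) = Z/2Z (cyclic of order 2)

x^2 + 1429 is irreducible over Q since -1429 is not a rational square. The splitting field Q(sqrt(-1429)) has degree 2 over Q, and its unique nontrivial automorphism is sqrt(-1429) ↦ -sqrt(-1429). Hence Gal(Q(sqrt(-1429))/Q) = Z/2Z.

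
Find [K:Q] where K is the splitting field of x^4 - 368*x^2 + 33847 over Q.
[K:Q] = 4

f factors as (x^2 - 187)(x^2 - 181); the splitting field is K = Q(sqrt(187), sqrt(181)). Since 187, 181, and 33847 are all non-squares in Q, the three subfields Q(sqrt(187)), Q(sqrt(181)), Q(sqrt(33847)) are distinct degree-2 extensions, so [K:Q] = 4 (Klein four Galois group).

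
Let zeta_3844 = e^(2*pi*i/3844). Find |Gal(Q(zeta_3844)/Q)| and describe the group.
|Gal(Q(zeta_3844)/Q)| = phi(3844) = 1860; group ≅ (Z/3844Z)^* ≅ Z/2Z × Z/930Z

The n-th cyclotomic polynomial Φ_3844(x) is the minimal polynomial of zeta_3844 over Q and has degree phi(3844) = 1860. So Q(zeta_3844) is a degree-1860 Galois extension with Galois group (Z/3844Z)^*. By CRT, (Z/3844Z)^* ≅ (Z/4Z)^* × (Z/961Z)^*. Each prime-power unit group is (Z/4Z)^* ≅ Z/2Z; (Z/961Z)^* ≅ Z/930Z. Hence Gal(Q(zeta_3844)/Q) ≅ Z/2Z × Z/930Z.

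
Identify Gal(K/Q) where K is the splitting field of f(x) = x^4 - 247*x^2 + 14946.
Gal(K/Q) = V_4 (Klein four-group, Z/2Z × Z/2Z)

f factors as (x^2 - 106)(x^2 - 141), so the splitting field is K = Q(sqrt(106), sqrt(141)). The elements 106, 141, 14946 are all non-squares in Q, so sqrt(106) and sqrt(141) generate independent quadratic extensions. Thus [K:Q] = 4 and Gal(K/Q) is generated by the two order-2 automorphisms sqrt(106) ↦ -sqrt(106) and sqrt(141) ↦ -sqrt(141), giving V_4.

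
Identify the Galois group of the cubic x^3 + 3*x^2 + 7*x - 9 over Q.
Gal(K/Q) = S_3 (symmetric group of order 6)

Compute the discriminant of x^3 + (3)*x^2 + (7)*x + (-9): Δ = -5548. Since Δ is not a rational square, the Galois group is not contained in A_3; it must be the full S_3 (irreducibility of the cubic rules out anything smaller).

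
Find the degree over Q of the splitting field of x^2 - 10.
[K:Q] = 2

The discriminant of x^2 + (0)*x + (-10) is b^2 - 4c = 0 - (-40) = 40. Since 40 is not a perfect square in Q, the polynomial is irreducible over Q. Its two roots generate a degree-2 extension, so [K:Q] = 2.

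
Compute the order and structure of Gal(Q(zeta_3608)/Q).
|Gal(Q(zeta_3608)/Q)| = phi(3608) = 1600; group ≅ (Z/3608Z)^* ≅ Z/2Z × Z/2Z × Z/10Z × Z/40Z

The n-th cyclotomic polynomial Φ_3608(x) is the minimal polynomial of zeta_3608 over Q and has degree phi(3608) = 1600. So Q(zeta_3608) is a degree-1600 Galois extension with Galois group (Z/3608Z)^*. By CRT, (Z/3608Z)^* ≅ (Z/8Z)^* × (Z/11Z)^* × (Z/41Z)^*. Each prime-power unit group is (Z/8Z)^* ≅ Z/2Z × Z/2Z; (Z/11Z)^* ≅ Z/10Z; (Z/41Z)^* ≅ Z/40Z. Hence Gal(Q(zeta_3608)/Q) ≅ Z/2Z × Z/2Z × Z/10Z × Z/40Z.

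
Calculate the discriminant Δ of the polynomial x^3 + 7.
Δ = -1323

For a depressed cubic x^3 + p x + q the discriminant is Δ = -4 p^3 - 27 q^2 = -4*(0)^3 - 27*(7)^2 = 0 - 1323 = -1323.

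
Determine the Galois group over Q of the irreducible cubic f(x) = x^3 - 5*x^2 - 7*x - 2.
Gal(K/Q) = S_3 (symmetric group of order 6)

Compute the discriminant of x^3 + (-5)*x^2 + (-7)*x + (-2): Δ = 229. Since Δ is not a rational square, the Galois group is not contained in A_3; it must be the full S_3 (irreducibility of the cubic rules out anything smaller).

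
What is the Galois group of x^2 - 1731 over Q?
Gal(K/Q) = Z/2Z (cyclic of order 2)

x^2 - 1731 is irreducible over Q since 1731 is not a rational square. The splitting field Q(sqrt(1731)) has degree 2 over Q, and its unique nontrivial automorphism is sqrt(1731) ↦ -sqrt(1731). Hence Gal(Q(sqrt(1731))/Q) = Z/2Z.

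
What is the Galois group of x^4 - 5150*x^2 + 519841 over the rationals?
Gal(K/Q) = Z/2Z (cyclic of order 2)

f factors as (x^2 - 103)(x^2 - 5047), so the splitting field is K = Q(sqrt(103), sqrt(5047)). The squarefree part of 103 is 103 and the squarefree part of 5047 is also 103, so sqrt(103) and sqrt(5047) are both rational multiples of sqrt(103). Hence Q(sqrt(103)) = Q(sqrt(5047)) = Q(sqrt(103)), and the splitting field collapses to a single degree-2 extension with Galois group Z/2Z.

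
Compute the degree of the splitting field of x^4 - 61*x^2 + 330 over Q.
[K:Q] = 4

f factors as (x^2 - 55)(x^2 - 6); the splitting field is K = Q(sqrt(55), sqrt(6)). Since 55, 6, and 330 are all non-squares in Q, the three subfields Q(sqrt(55)), Q(sqrt(6)), Q(sqrt(330)) are distinct degree-2 extensions, so [K:Q] = 4 (Klein four Galois group).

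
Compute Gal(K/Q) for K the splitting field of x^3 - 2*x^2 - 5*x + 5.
Gal(K/Q) = S_3 (symmetric group of order 6)

Compute the discriminant of x^3 + (-2)*x^2 + (-5)*x + (5): Δ = 985. Since Δ is not a rational square, the Galois group is not contained in A_3; it must be the full S_3 (irreducibility of the cubic rules out anything smaller).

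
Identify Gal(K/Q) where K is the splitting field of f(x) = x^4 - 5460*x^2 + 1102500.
Gal(K/Q) = Z/2Z (cyclic of order 2)

f factors as (x^2 - 5250)(x^2 - 210), so the splitting field is K = Q(sqrt(5250), sqrt(210)). The squarefree part of 5250 is 210 and the squarefree part of 210 is also 210, so sqrt(5250) and sqrt(210) are both rational multiples of sqrt(210). Hence Q(sqrt(5250)) = Q(sqrt(210)) = Q(sqrt(210)), and the splitting field collapses to a single degree-2 extension with Galois group Z/2Z.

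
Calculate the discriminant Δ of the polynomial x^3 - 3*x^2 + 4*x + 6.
Δ = -1732

For x^3 + a x^2 + b x + c the discriminant is Δ = 18 a b c - 4 a^3 c + a^2 b^2 - 4 b^3 - 27 c^2.
Plug a = -3, b = 4, c = 6:
  18*(-3)*(4)*(6) - 4*(-3)^3*(6) + (-3)^2*(4)^2 - 4*(4)^3 - 27*(6)^2
  = -1296 + (648) + 144 + (-256) + (-972)
  = -1732.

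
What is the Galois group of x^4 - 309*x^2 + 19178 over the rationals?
Gal(K/Q) = V_4 (Klein four-group, Z/2Z × Z/2Z)

f factors as (x^2 - 86)(x^2 - 223), so the splitting field is K = Q(sqrt(86), sqrt(223)). The elements 86, 223, 19178 are all non-squares in Q, so sqrt(86) and sqrt(223) generate independent quadratic extensions. Thus [K:Q] = 4 and Gal(K/Q) is generated by the two order-2 automorphisms sqrt(86) ↦ -sqrt(86) and sqrt(223) ↦ -sqrt(223), giving V_4.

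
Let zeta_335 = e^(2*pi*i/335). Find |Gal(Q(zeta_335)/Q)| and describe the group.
|Gal(Q(zeta_335)/Q)| = phi(335) = 264; group ≅ (Z/335Z)^* ≅ Z/4Z × Z/66Z

The n-th cyclotomic polynomial Φ_335(x) is the minimal polynomial of zeta_335 over Q and has degree phi(335) = 264. So Q(zeta_335) is a degree-264 Galois extension with Galois group (Z/335Z)^*. By CRT, (Z/335Z)^* ≅ (Z/5Z)^* × (Z/67Z)^*. Each prime-power unit group is (Z/5Z)^* ≅ Z/4Z; (Z/67Z)^* ≅ Z/66Z. Hence Gal(Q(zeta_335)/Q) ≅ Z/4Z × Z/66Z.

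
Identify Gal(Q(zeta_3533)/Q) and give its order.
|Gal(Q(zeta_3533)/Q)| = phi(3533) = 3532; group ≅ (Z/3533Z)^* ≅ Z/3532Z

The n-th cyclotomic polynomial Φ_3533(x) is the minimal polynomial of zeta_3533 over Q and has degree phi(3533) = 3532. So Q(zeta_3533) is a degree-3532 Galois extension with Galois group (Z/3533Z)^*. (Z/3533Z)^* is cyclic since 3533 is an odd prime power (or 4). Hence Gal(Q(zeta_3533)/Q) ≅ Z/3532Z.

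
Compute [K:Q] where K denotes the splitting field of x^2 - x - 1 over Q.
[K:Q] = 2

The discriminant of x^2 + (-1)*x + (-1) is b^2 - 4c = 1 - (-4) = 5. Since 5 is not a perfect square in Q, the polynomial is irreducible over Q. Its two roots generate a degree-2 extension, so [K:Q] = 2.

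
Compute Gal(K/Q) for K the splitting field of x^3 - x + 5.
Gal(K/Q) = S_3 (symmetric group of order 6)

Compute the discriminant of x^3 + (0)*x^2 + (-1)*x + (5): Δ = -671. Since Δ is not a rational square, the Galois group is not contained in A_3; it must be the full S_3 (irreducibility of the cubic rules out anything smaller).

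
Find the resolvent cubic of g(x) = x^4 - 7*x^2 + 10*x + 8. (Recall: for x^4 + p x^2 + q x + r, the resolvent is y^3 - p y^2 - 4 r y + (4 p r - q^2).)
h(y) = y^3 + 7*y^2 - 32*y - 324

Identify coefficients: p = -7, q = 10, r = 8.
Plug into h(y) = y^3 - p y^2 - 4 r y + (4 p r - q^2):
  h(y) = y^3 - (-7) y^2 - 4*(8) y + (4*(-7)*(8) - (10)^2)
       = y^3 + (7) y^2 + (-32) y + (-324).
Simplifying: h(y) = y^3 + 7*y^2 - 32*y - 324.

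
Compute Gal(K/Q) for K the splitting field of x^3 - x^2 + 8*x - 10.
Gal(K/Q) = S_3 (symmetric group of order 6)

Compute the discriminant of x^3 + (-1)*x^2 + (8)*x + (-10): Δ = -3284. Since Δ is not a rational square, the Galois group is not contained in A_3; it must be the full S_3 (irreducibility of the cubic rules out anything smaller).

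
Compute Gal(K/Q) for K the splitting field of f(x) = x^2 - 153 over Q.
Gal(K/Q) = Z/2Z (cyclic of order 2)

x^2 - 153 is irreducible over Q since 153 is not a rational square. The splitting field Q(sqrt(153)) has degree 2 over Q, and its unique nontrivial automorphism is sqrt(153) ↦ -sqrt(153). Hence Gal(Q(sqrt(153))/Q) = Z/2Z.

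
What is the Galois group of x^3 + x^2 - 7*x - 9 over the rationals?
Gal(K/Q) = S_3 (symmetric group of order 6)

Compute the discriminant of x^3 + (1)*x^2 + (-7)*x + (-9): Δ = 404. Since Δ is not a rational square, the Galois group is not contained in A_3; it must be the full S_3 (irreducibility of the cubic rules out anything smaller).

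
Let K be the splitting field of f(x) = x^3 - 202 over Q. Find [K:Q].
[K:Q] = 6

x^3 - 202 has one real root r = 202^(1/3) and two complex roots r*zeta_3, r*zeta_3^2 where zeta_3 = e^(2*pi*i/3). The splitting field is Q(r, zeta_3). [Q(r):Q] = 3 and [Q(zeta_3):Q] = 2 with gcd = 1, so [Q(r, zeta_3):Q] = 3 * 2 = 6.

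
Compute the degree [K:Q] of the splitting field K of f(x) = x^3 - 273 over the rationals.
[K:Q] = 6

x^3 - 273 has one real root r = 273^(1/3) and two complex roots r*zeta_3, r*zeta_3^2 where zeta_3 = e^(2*pi*i/3). The splitting field is Q(r, zeta_3). [Q(r):Q] = 3 and [Q(zeta_3):Q] = 2 with gcd = 1, so [Q(r, zeta_3):Q] = 3 * 2 = 6.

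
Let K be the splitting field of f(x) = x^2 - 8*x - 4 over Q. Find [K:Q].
[K:Q] = 2

The discriminant of x^2 + (-8)*x + (-4) is b^2 - 4c = 64 - (-16) = 80. Since 80 is not a perfect square in Q, the polynomial is irreducible over Q. Its two roots generate a degree-2 extension, so [K:Q] = 2.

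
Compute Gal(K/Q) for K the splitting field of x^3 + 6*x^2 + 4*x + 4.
Gal(K/Q) = S_3 (symmetric group of order 6)

Compute the discriminant of x^3 + (6)*x^2 + (4)*x + (4): Δ = -1840. Since Δ is not a rational square, the Galois group is not contained in A_3; it must be the full S_3 (irreducibility of the cubic rules out anything smaller).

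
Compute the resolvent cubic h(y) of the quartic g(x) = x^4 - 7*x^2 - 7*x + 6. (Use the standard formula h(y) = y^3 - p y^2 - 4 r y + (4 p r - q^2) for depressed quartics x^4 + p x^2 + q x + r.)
h(y) = y^3 + 7*y^2 - 24*y - 217

Identify coefficients: p = -7, q = -7, r = 6.
Plug into h(y) = y^3 - p y^2 - 4 r y + (4 p r - q^2):
  h(y) = y^3 - (-7) y^2 - 4*(6) y + (4*(-7)*(6) - (-7)^2)
       = y^3 + (7) y^2 + (-24) y + (-217).
Simplifying: h(y) = y^3 + 7*y^2 - 24*y - 217.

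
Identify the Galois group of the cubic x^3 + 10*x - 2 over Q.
Gal(K/Q) = S_3 (symmetric group of order 6)

Compute the discriminant of x^3 + (0)*x^2 + (10)*x + (-2): Δ = -4108. Since Δ is not a rational square, the Galois group is not contained in A_3; it must be the full S_3 (irreducibility of the cubic rules out anything smaller).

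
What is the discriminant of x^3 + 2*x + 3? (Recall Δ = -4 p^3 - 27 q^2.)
Δ = -275

For a depressed cubic x^3 + p x + q the discriminant is Δ = -4 p^3 - 27 q^2 = -4*(2)^3 - 27*(3)^2 = -32 - 243 = -275.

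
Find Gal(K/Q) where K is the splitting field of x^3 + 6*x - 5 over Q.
Gal(K/Q) = S_3 (symmetric group of order 6)

Compute the discriminant of x^3 + (0)*x^2 + (6)*x + (-5): Δ = -1539. Since Δ is not a rational square, the Galois group is not contained in A_3; it must be the full S_3 (irreducibility of the cubic rules out anything smaller).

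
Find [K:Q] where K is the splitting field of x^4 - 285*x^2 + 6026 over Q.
[K:Q] = 4

f factors as (x^2 - 23)(x^2 - 262); the splitting field is K = Q(sqrt(23), sqrt(262)). Since 23, 262, and 6026 are all non-squares in Q, the three subfields Q(sqrt(23)), Q(sqrt(262)), Q(sqrt(6026)) are distinct degree-2 extensions, so [K:Q] = 4 (Klein four Galois group).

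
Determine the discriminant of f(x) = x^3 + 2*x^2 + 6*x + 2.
Δ = -460

For x^3 + a x^2 + b x + c the discriminant is Δ = 18 a b c - 4 a^3 c + a^2 b^2 - 4 b^3 - 27 c^2.
Plug a = 2, b = 6, c = 2:
  18*(2)*(6)*(2) - 4*(2)^3*(2) + (2)^2*(6)^2 - 4*(6)^3 - 27*(2)^2
  = 432 + (-64) + 144 + (-864) + (-108)
  = -460.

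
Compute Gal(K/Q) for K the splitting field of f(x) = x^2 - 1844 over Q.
Gal(K/Q) = Z/2Z (cyclic of order 2)

x^2 - 1844 is irreducible over Q since 1844 is not a rational square. The splitting field Q(sqrt(1844)) has degree 2 over Q, and its unique nontrivial automorphism is sqrt(1844) ↦ -sqrt(1844). Hence Gal(Q(sqrt(1844))/Q) = Z/2Z.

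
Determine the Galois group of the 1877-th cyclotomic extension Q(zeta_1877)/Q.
|Gal(Q(zeta_1877)/Q)| = phi(1877) = 1876; group ≅ (Z/1877Z)^* ≅ Z/1876Z

The n-th cyclotomic polynomial Φ_1877(x) is the minimal polynomial of zeta_1877 over Q and has degree phi(1877) = 1876. So Q(zeta_1877) is a degree-1876 Galois extension with Galois group (Z/1877Z)^*. (Z/1877Z)^* is cyclic since 1877 is an odd prime power (or 4). Hence Gal(Q(zeta_1877)/Q) ≅ Z/1876Z.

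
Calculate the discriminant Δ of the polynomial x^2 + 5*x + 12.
Δ = -23

For a quadratic a x^2 + b x + c the discriminant is Δ = b^2 - 4ac = (5)^2 - 4*(1)*(12) = 25 - (48) = -23.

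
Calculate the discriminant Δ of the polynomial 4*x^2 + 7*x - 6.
Δ = 145

For a quadratic a x^2 + b x + c the discriminant is Δ = b^2 - 4ac = (7)^2 - 4*(4)*(-6) = 49 - (-96) = 145.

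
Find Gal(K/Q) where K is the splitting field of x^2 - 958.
Gal(K/Q) = Z/2Z (cyclic of order 2)

x^2 - 958 is irreducible over Q since 958 is not a rational square. The splitting field Q(sqrt(958)) has degree 2 over Q, and its unique nontrivial automorphism is sqrt(958) ↦ -sqrt(958). Hence Gal(Q(sqrt(958))/Q) = Z/2Z.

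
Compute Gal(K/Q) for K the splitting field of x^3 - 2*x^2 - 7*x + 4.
Gal(K/Q) = S_3 (symmetric group of order 6)

Compute the discriminant of x^3 + (-2)*x^2 + (-7)*x + (4): Δ = 2272. Since Δ is not a rational square, the Galois group is not contained in A_3; it must be the full S_3 (irreducibility of the cubic rules out anything smaller).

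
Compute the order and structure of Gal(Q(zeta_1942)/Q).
|Gal(Q(zeta_1942)/Q)| = phi(1942) = 970; group ≅ (Z/1942Z)^* ≅ Z/970Z

The n-th cyclotomic polynomial Φ_1942(x) is the minimal polynomial of zeta_1942 over Q and has degree phi(1942) = 970. So Q(zeta_1942) is a degree-970 Galois extension with Galois group (Z/1942Z)^*. By CRT, (Z/1942Z)^* ≅ (Z/2Z)^* × (Z/971Z)^*. Each prime-power unit group is (Z/2Z)^* ≅ trivial group (order 1); (Z/971Z)^* ≅ Z/970Z. Hence Gal(Q(zeta_1942)/Q) ≅ Z/970Z.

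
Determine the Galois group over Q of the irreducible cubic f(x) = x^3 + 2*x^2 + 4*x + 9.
Gal(K/Q) = S_3 (symmetric group of order 6)

Compute the discriminant of x^3 + (2)*x^2 + (4)*x + (9): Δ = -1371. Since Δ is not a rational square, the Galois group is not contained in A_3; it must be the full S_3 (irreducibility of the cubic rules out anything smaller).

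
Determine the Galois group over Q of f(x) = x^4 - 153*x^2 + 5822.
Gal(K/Q) = V_4 (Klein four-group, Z/2Z × Z/2Z)

f factors as (x^2 - 71)(x^2 - 82), so the splitting field is K = Q(sqrt(71), sqrt(82)). The elements 71, 82, 5822 are all non-squares in Q, so sqrt(71) and sqrt(82) generate independent quadratic extensions. Thus [K:Q] = 4 and Gal(K/Q) is generated by the two order-2 automorphisms sqrt(71) ↦ -sqrt(71) and sqrt(82) ↦ -sqrt(82), giving V_4.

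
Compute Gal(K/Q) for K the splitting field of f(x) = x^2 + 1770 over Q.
Gal(K/Q) = Z/2Z (cyclic of order 2)

x^2 + 1770 is irreducible over Q since -1770 is not a rational square. The splitting field Q(sqrt(-1770)) has degree 2 over Q, and its unique nontrivial automorphism is sqrt(-1770) ↦ -sqrt(-1770). Hence Gal(Q(sqrt(-1770))/Q) = Z/2Z.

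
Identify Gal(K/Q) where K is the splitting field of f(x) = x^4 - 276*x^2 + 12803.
Gal(K/Q) = V_4 (Klein four-group, Z/2Z × Z/2Z)

f factors as (x^2 - 217)(x^2 - 59), so the splitting field is K = Q(sqrt(217), sqrt(59)). The elements 217, 59, 12803 are all non-squares in Q, so sqrt(217) and sqrt(59) generate independent quadratic extensions. Thus [K:Q] = 4 and Gal(K/Q) is generated by the two order-2 automorphisms sqrt(217) ↦ -sqrt(217) and sqrt(59) ↦ -sqrt(59), giving V_4.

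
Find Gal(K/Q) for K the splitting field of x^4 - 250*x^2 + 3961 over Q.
Gal(K/Q) = V_4 (Klein four-group, Z/2Z × Z/2Z)

f factors as (x^2 - 17)(x^2 - 233), so the splitting field is K = Q(sqrt(17), sqrt(233)). The elements 17, 233, 3961 are all non-squares in Q, so sqrt(17) and sqrt(233) generate independent quadratic extensions. Thus [K:Q] = 4 and Gal(K/Q) is generated by the two order-2 automorphisms sqrt(17) ↦ -sqrt(17) and sqrt(233) ↦ -sqrt(233), giving V_4.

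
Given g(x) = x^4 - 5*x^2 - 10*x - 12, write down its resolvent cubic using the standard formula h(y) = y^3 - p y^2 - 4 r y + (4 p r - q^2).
h(y) = y^3 + 5*y^2 + 48*y + 140

Identify coefficients: p = -5, q = -10, r = -12.
Plug into h(y) = y^3 - p y^2 - 4 r y + (4 p r - q^2):
  h(y) = y^3 - (-5) y^2 - 4*(-12) y + (4*(-5)*(-12) - (-10)^2)
       = y^3 + (5) y^2 + (48) y + (140).
Simplifying: h(y) = y^3 + 5*y^2 + 48*y + 140.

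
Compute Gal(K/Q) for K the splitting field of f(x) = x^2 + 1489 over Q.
Gal(K/Q) = Z/2Z (cyclic of order 2)

x^2 + 1489 is irreducible over Q since -1489 is not a rational square. The splitting field Q(sqrt(-1489)) has degree 2 over Q, and its unique nontrivial automorphism is sqrt(-1489) ↦ -sqrt(-1489). Hence Gal(Q(sqrt(-1489))/Q) = Z/2Z.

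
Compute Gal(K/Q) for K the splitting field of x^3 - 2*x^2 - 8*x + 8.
Gal(K/Q) = A_3 (cyclic of order 3)

Compute the discriminant of x^3 + (-2)*x^2 + (-8)*x + (8): Δ = 3136. Since Δ is a perfect square (Δ = 56^2), the Galois group is contained in A_3. Irreducibility forces the group to be transitive on three roots, so Gal = A_3.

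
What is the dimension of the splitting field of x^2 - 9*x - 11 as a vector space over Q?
[K:Q] = 2

The discriminant of x^2 + (-9)*x + (-11) is b^2 - 4c = 81 - (-44) = 125. Since 125 is not a perfect square in Q, the polynomial is irreducible over Q. Its two roots generate a degree-2 extension, so [K:Q] = 2.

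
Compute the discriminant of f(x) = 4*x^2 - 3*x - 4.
Δ = 73

For a quadratic a x^2 + b x + c the discriminant is Δ = b^2 - 4ac = (-3)^2 - 4*(4)*(-4) = 9 - (-64) = 73.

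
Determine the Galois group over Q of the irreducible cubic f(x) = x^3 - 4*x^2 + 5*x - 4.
Gal(K/Q) = S_3 (symmetric group of order 6)

Compute the discriminant of x^3 + (-4)*x^2 + (5)*x + (-4): Δ = -116. Since Δ is not a rational square, the Galois group is not contained in A_3; it must be the full S_3 (irreducibility of the cubic rules out anything smaller).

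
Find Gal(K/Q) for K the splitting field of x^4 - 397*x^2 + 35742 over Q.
Gal(K/Q) = V_4 (Klein four-group, Z/2Z × Z/2Z)

f factors as (x^2 - 138)(x^2 - 259), so the splitting field is K = Q(sqrt(138), sqrt(259)). The elements 138, 259, 35742 are all non-squares in Q, so sqrt(138) and sqrt(259) generate independent quadratic extensions. Thus [K:Q] = 4 and Gal(K/Q) is generated by the two order-2 automorphisms sqrt(138) ↦ -sqrt(138) and sqrt(259) ↦ -sqrt(259), giving V_4.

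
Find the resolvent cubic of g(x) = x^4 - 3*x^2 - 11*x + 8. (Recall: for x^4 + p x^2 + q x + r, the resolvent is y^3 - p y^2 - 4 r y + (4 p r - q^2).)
h(y) = y^3 + 3*y^2 - 32*y - 217

Identify coefficients: p = -3, q = -11, r = 8.
Plug into h(y) = y^3 - p y^2 - 4 r y + (4 p r - q^2):
  h(y) = y^3 - (-3) y^2 - 4*(8) y + (4*(-3)*(8) - (-11)^2)
       = y^3 + (3) y^2 + (-32) y + (-217).
Simplifying: h(y) = y^3 + 3*y^2 - 32*y - 217.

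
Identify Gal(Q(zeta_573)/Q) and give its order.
|Gal(Q(zeta_573)/Q)| = phi(573) = 380; group ≅ (Z/573Z)^* ≅ Z/2Z × Z/190Z

The n-th cyclotomic polynomial Φ_573(x) is the minimal polynomial of zeta_573 over Q and has degree phi(573) = 380. So Q(zeta_573) is a degree-380 Galois extension with Galois group (Z/573Z)^*. By CRT, (Z/573Z)^* ≅ (Z/3Z)^* × (Z/191Z)^*. Each prime-power unit group is (Z/3Z)^* ≅ Z/2Z; (Z/191Z)^* ≅ Z/190Z. Hence Gal(Q(zeta_573)/Q) ≅ Z/2Z × Z/190Z.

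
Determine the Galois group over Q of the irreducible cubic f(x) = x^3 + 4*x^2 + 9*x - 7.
Gal(K/Q) = S_3 (symmetric group of order 6)

Compute the discriminant of x^3 + (4)*x^2 + (9)*x + (-7): Δ = -5687. Since Δ is not a rational square, the Galois group is not contained in A_3; it must be the full S_3 (irreducibility of the cubic rules out anything smaller).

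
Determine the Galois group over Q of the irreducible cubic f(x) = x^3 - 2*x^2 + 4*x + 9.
Gal(K/Q) = S_3 (symmetric group of order 6)

Compute the discriminant of x^3 + (-2)*x^2 + (4)*x + (9): Δ = -3387. Since Δ is not a rational square, the Galois group is not contained in A_3; it must be the full S_3 (irreducibility of the cubic rules out anything smaller).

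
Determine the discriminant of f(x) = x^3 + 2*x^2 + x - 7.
Δ = -1351

For x^3 + a x^2 + b x + c the discriminant is Δ = 18 a b c - 4 a^3 c + a^2 b^2 - 4 b^3 - 27 c^2.
Plug a = 2, b = 1, c = -7:
  18*(2)*(1)*(-7) - 4*(2)^3*(-7) + (2)^2*(1)^2 - 4*(1)^3 - 27*(-7)^2
  = -252 + (224) + 4 + (-4) + (-1323)
  = -1351.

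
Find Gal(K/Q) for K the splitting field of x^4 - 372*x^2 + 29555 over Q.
Gal(K/Q) = V_4 (Klein four-group, Z/2Z × Z/2Z)

f factors as (x^2 - 257)(x^2 - 115), so the splitting field is K = Q(sqrt(257), sqrt(115)). The elements 257, 115, 29555 are all non-squares in Q, so sqrt(257) and sqrt(115) generate independent quadratic extensions. Thus [K:Q] = 4 and Gal(K/Q) is generated by the two order-2 automorphisms sqrt(257) ↦ -sqrt(257) and sqrt(115) ↦ -sqrt(115), giving V_4.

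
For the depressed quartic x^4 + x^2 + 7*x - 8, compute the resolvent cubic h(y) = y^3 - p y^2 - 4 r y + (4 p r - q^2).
h(y) = y^3 - y^2 + 32*y - 81

Identify coefficients: p = 1, q = 7, r = -8.
Plug into h(y) = y^3 - p y^2 - 4 r y + (4 p r - q^2):
  h(y) = y^3 - (1) y^2 - 4*(-8) y + (4*(1)*(-8) - (7)^2)
       = y^3 + (-1) y^2 + (32) y + (-81).
Simplifying: h(y) = y^3 - y^2 + 32*y - 81.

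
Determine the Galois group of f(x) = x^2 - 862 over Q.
Gal(K/Q) = Z/2Z (cyclic of order 2)

x^2 - 862 is irreducible over Q since 862 is not a rational square. The splitting field Q(sqrt(862)) has degree 2 over Q, and its unique nontrivial automorphism is sqrt(862) ↦ -sqrt(862). Hence Gal(Q(sqrt(862))/Q) = Z/2Z.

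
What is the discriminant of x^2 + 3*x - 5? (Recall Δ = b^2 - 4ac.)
Δ = 29

For a quadratic a x^2 + b x + c the discriminant is Δ = b^2 - 4ac = (3)^2 - 4*(1)*(-5) = 9 - (-20) = 29.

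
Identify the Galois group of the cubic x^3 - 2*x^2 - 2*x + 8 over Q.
Gal(K/Q) = S_3 (symmetric group of order 6)

Compute the discriminant of x^3 + (-2)*x^2 + (-2)*x + (8): Δ = -848. Since Δ is not a rational square, the Galois group is not contained in A_3; it must be the full S_3 (irreducibility of the cubic rules out anything smaller).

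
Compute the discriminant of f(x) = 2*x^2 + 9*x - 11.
Δ = 169

For a quadratic a x^2 + b x + c the discriminant is Δ = b^2 - 4ac = (9)^2 - 4*(2)*(-11) = 81 - (-88) = 169.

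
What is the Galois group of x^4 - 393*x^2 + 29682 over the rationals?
Gal(K/Q) = V_4 (Klein four-group, Z/2Z × Z/2Z)

f factors as (x^2 - 291)(x^2 - 102), so the splitting field is K = Q(sqrt(291), sqrt(102)). The elements 291, 102, 29682 are all non-squares in Q, so sqrt(291) and sqrt(102) generate independent quadratic extensions. Thus [K:Q] = 4 and Gal(K/Q) is generated by the two order-2 automorphisms sqrt(291) ↦ -sqrt(291) and sqrt(102) ↦ -sqrt(102), giving V_4.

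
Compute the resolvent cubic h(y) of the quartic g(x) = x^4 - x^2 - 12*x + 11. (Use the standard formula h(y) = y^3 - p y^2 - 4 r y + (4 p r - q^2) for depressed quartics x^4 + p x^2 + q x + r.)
h(y) = y^3 + y^2 - 44*y - 188

Identify coefficients: p = -1, q = -12, r = 11.
Plug into h(y) = y^3 - p y^2 - 4 r y + (4 p r - q^2):
  h(y) = y^3 - (-1) y^2 - 4*(11) y + (4*(-1)*(11) - (-12)^2)
       = y^3 + (1) y^2 + (-44) y + (-188).
Simplifying: h(y) = y^3 + y^2 - 44*y - 188.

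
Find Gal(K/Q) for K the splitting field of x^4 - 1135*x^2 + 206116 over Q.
Gal(K/Q) = Z/2Z (cyclic of order 2)

f factors as (x^2 - 227)(x^2 - 908), so the splitting field is K = Q(sqrt(227), sqrt(908)). The squarefree part of 227 is 227 and the squarefree part of 908 is also 227, so sqrt(227) and sqrt(908) are both rational multiples of sqrt(227). Hence Q(sqrt(227)) = Q(sqrt(908)) = Q(sqrt(227)), and the splitting field collapses to a single degree-2 extension with Galois group Z/2Z.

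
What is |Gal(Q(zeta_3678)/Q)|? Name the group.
|Gal(Q(zeta_3678)/Q)| = phi(3678) = 1224; group ≅ (Z/3678Z)^* ≅ Z/2Z × Z/612Z

The n-th cyclotomic polynomial Φ_3678(x) is the minimal polynomial of zeta_3678 over Q and has degree phi(3678) = 1224. So Q(zeta_3678) is a degree-1224 Galois extension with Galois group (Z/3678Z)^*. By CRT, (Z/3678Z)^* ≅ (Z/2Z)^* × (Z/3Z)^* × (Z/613Z)^*. Each prime-power unit group is (Z/2Z)^* ≅ trivial group (order 1); (Z/3Z)^* ≅ Z/2Z; (Z/613Z)^* ≅ Z/612Z. Hence Gal(Q(zeta_3678)/Q) ≅ Z/2Z × Z/612Z.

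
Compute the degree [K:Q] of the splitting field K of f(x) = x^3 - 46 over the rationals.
[K:Q] = 6

x^3 - 46 has one real root r = 46^(1/3) and two complex roots r*zeta_3, r*zeta_3^2 where zeta_3 = e^(2*pi*i/3). The splitting field is Q(r, zeta_3). [Q(r):Q] = 3 and [Q(zeta_3):Q] = 2 with gcd = 1, so [Q(r, zeta_3):Q] = 3 * 2 = 6.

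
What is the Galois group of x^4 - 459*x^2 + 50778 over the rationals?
Gal(K/Q) = V_4 (Klein four-group, Z/2Z × Z/2Z)

f factors as (x^2 - 186)(x^2 - 273), so the splitting field is K = Q(sqrt(186), sqrt(273)). The elements 186, 273, 50778 are all non-squares in Q, so sqrt(186) and sqrt(273) generate independent quadratic extensions. Thus [K:Q] = 4 and Gal(K/Q) is generated by the two order-2 automorphisms sqrt(186) ↦ -sqrt(186) and sqrt(273) ↦ -sqrt(273), giving V_4.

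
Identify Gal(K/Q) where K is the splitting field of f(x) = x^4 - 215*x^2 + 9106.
Gal(K/Q) = V_4 (Klein four-group, Z/2Z × Z/2Z)

f factors as (x^2 - 157)(x^2 - 58), so the splitting field is K = Q(sqrt(157), sqrt(58)). The elements 157, 58, 9106 are all non-squares in Q, so sqrt(157) and sqrt(58) generate independent quadratic extensions. Thus [K:Q] = 4 and Gal(K/Q) is generated by the two order-2 automorphisms sqrt(157) ↦ -sqrt(157) and sqrt(58) ↦ -sqrt(58), giving V_4.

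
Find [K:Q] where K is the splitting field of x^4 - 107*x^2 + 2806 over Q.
[K:Q] = 4

f factors as (x^2 - 61)(x^2 - 46); the splitting field is K = Q(sqrt(61), sqrt(46)). Since 61, 46, and 2806 are all non-squares in Q, the three subfields Q(sqrt(61)), Q(sqrt(46)), Q(sqrt(2806)) are distinct degree-2 extensions, so [K:Q] = 4 (Klein four Galois group).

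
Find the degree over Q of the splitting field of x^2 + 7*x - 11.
[K:Q] = 2

The discriminant of x^2 + (7)*x + (-11) is b^2 - 4c = 49 - (-44) = 93. Since 93 is not a perfect square in Q, the polynomial is irreducible over Q. Its two roots generate a degree-2 extension, so [K:Q] = 2.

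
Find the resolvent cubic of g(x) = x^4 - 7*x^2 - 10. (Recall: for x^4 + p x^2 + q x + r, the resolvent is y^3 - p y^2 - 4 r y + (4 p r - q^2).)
h(y) = y^3 + 7*y^2 + 40*y + 280

Identify coefficients: p = -7, q = 0, r = -10.
Plug into h(y) = y^3 - p y^2 - 4 r y + (4 p r - q^2):
  h(y) = y^3 - (-7) y^2 - 4*(-10) y + (4*(-7)*(-10) - (0)^2)
       = y^3 + (7) y^2 + (40) y + (280).
Simplifying: h(y) = y^3 + 7*y^2 + 40*y + 280.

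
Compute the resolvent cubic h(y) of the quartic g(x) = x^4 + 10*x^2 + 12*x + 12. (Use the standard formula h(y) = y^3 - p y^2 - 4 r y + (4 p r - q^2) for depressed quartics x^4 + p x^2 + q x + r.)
h(y) = y^3 - 10*y^2 - 48*y + 336

Identify coefficients: p = 10, q = 12, r = 12.
Plug into h(y) = y^3 - p y^2 - 4 r y + (4 p r - q^2):
  h(y) = y^3 - (10) y^2 - 4*(12) y + (4*(10)*(12) - (12)^2)
       = y^3 + (-10) y^2 + (-48) y + (336).
Simplifying: h(y) = y^3 - 10*y^2 - 48*y + 336.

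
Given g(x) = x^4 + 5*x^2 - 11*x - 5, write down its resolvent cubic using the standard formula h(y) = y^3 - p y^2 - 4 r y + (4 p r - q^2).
h(y) = y^3 - 5*y^2 + 20*y - 221

Identify coefficients: p = 5, q = -11, r = -5.
Plug into h(y) = y^3 - p y^2 - 4 r y + (4 p r - q^2):
  h(y) = y^3 - (5) y^2 - 4*(-5) y + (4*(5)*(-5) - (-11)^2)
       = y^3 + (-5) y^2 + (20) y + (-221).
Simplifying: h(y) = y^3 - 5*y^2 + 20*y - 221.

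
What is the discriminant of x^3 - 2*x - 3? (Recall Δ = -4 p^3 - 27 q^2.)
Δ = -211

For a depressed cubic x^3 + p x + q the discriminant is Δ = -4 p^3 - 27 q^2 = -4*(-2)^3 - 27*(-3)^2 = 32 - 243 = -211.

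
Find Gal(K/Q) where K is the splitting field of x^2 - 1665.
Gal(K/Q) = Z/2Z (cyclic of order 2)

x^2 - 1665 is irreducible over Q since 1665 is not a rational square. The splitting field Q(sqrt(1665)) has degree 2 over Q, and its unique nontrivial automorphism is sqrt(1665) ↦ -sqrt(1665). Hence Gal(Q(sqrt(1665))/Q) = Z/2Z.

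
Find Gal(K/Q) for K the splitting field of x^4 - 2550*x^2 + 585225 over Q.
Gal(K/Q) = Z/2Z (cyclic of order 2)

f factors as (x^2 - 2295)(x^2 - 255), so the splitting field is K = Q(sqrt(2295), sqrt(255)). The squarefree part of 2295 is 255 and the squarefree part of 255 is also 255, so sqrt(2295) and sqrt(255) are both rational multiples of sqrt(255). Hence Q(sqrt(2295)) = Q(sqrt(255)) = Q(sqrt(255)), and the splitting field collapses to a single degree-2 extension with Galois group Z/2Z.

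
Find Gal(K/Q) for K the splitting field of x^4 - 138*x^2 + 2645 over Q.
Gal(K/Q) = V_4 (Klein four-group, Z/2Z × Z/2Z)

f factors as (x^2 - 115)(x^2 - 23), so the splitting field is K = Q(sqrt(115), sqrt(23)). The elements 115, 23, 2645 are all non-squares in Q, so sqrt(115) and sqrt(23) generate independent quadratic extensions. Thus [K:Q] = 4 and Gal(K/Q) is generated by the two order-2 automorphisms sqrt(115) ↦ -sqrt(115) and sqrt(23) ↦ -sqrt(23), giving V_4.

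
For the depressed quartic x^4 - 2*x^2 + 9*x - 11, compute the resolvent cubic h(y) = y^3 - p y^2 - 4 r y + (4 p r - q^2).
h(y) = y^3 + 2*y^2 + 44*y + 7

Identify coefficients: p = -2, q = 9, r = -11.
Plug into h(y) = y^3 - p y^2 - 4 r y + (4 p r - q^2):
  h(y) = y^3 - (-2) y^2 - 4*(-11) y + (4*(-2)*(-11) - (9)^2)
       = y^3 + (2) y^2 + (44) y + (7).
Simplifying: h(y) = y^3 + 2*y^2 + 44*y + 7.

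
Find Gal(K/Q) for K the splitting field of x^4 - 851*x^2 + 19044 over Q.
Gal(K/Q) = Z/2Z (cyclic of order 2)

f factors as (x^2 - 828)(x^2 - 23), so the splitting field is K = Q(sqrt(828), sqrt(23)). The squarefree part of 828 is 23 and the squarefree part of 23 is also 23, so sqrt(828) and sqrt(23) are both rational multiples of sqrt(23). Hence Q(sqrt(828)) = Q(sqrt(23)) = Q(sqrt(23)), and the splitting field collapses to a single degree-2 extension with Galois group Z/2Z.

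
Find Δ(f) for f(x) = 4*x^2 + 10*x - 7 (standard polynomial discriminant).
Δ = 212

For a quadratic a x^2 + b x + c the discriminant is Δ = b^2 - 4ac = (10)^2 - 4*(4)*(-7) = 100 - (-112) = 212.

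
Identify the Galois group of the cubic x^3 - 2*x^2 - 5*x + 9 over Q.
Gal(K/Q) = S_3 (symmetric group of order 6)

Compute the discriminant of x^3 + (-2)*x^2 + (-5)*x + (9): Δ = 321. Since Δ is not a rational square, the Galois group is not contained in A_3; it must be the full S_3 (irreducibility of the cubic rules out anything smaller).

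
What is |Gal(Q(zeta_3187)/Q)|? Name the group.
|Gal(Q(zeta_3187)/Q)| = phi(3187) = 3186; group ≅ (Z/3187Z)^* ≅ Z/3186Z

The n-th cyclotomic polynomial Φ_3187(x) is the minimal polynomial of zeta_3187 over Q and has degree phi(3187) = 3186. So Q(zeta_3187) is a degree-3186 Galois extension with Galois group (Z/3187Z)^*. (Z/3187Z)^* is cyclic since 3187 is an odd prime power (or 4). Hence Gal(Q(zeta_3187)/Q) ≅ Z/3186Z.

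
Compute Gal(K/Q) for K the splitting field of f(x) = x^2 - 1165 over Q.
Gal(K/Q) = Z/2Z (cyclic of order 2)

x^2 - 1165 is irreducible over Q since 1165 is not a rational square. The splitting field Q(sqrt(1165)) has degree 2 over Q, and its unique nontrivial automorphism is sqrt(1165) ↦ -sqrt(1165). Hence Gal(Q(sqrt(1165))/Q) = Z/2Z.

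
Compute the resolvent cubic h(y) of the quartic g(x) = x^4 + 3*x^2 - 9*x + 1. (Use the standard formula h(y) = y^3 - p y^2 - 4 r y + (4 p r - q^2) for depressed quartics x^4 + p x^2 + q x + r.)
h(y) = y^3 - 3*y^2 - 4*y - 69

Identify coefficients: p = 3, q = -9, r = 1.
Plug into h(y) = y^3 - p y^2 - 4 r y + (4 p r - q^2):
  h(y) = y^3 - (3) y^2 - 4*(1) y + (4*(3)*(1) - (-9)^2)
       = y^3 + (-3) y^2 + (-4) y + (-69).
Simplifying: h(y) = y^3 - 3*y^2 - 4*y - 69.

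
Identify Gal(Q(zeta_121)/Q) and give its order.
|Gal(Q(zeta_121)/Q)| = phi(121) = 110; group ≅ (Z/121Z)^* ≅ Z/110Z

The n-th cyclotomic polynomial Φ_121(x) is the minimal polynomial of zeta_121 over Q and has degree phi(121) = 110. So Q(zeta_121) is a degree-110 Galois extension with Galois group (Z/121Z)^*. (Z/121Z)^* is cyclic since 121 is an odd prime power (or 4). Hence Gal(Q(zeta_121)/Q) ≅ Z/110Z.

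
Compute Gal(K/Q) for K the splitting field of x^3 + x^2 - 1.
Gal(K/Q) = S_3 (symmetric group of order 6)

Compute the discriminant of x^3 + (1)*x^2 + (0)*x + (-1): Δ = -23. Since Δ is not a rational square, the Galois group is not contained in A_3; it must be the full S_3 (irreducibility of the cubic rules out anything smaller).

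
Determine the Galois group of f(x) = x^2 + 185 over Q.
Gal(K/Q) = Z/2Z (cyclic of order 2)

x^2 + 185 is irreducible over Q since -185 is not a rational square. The splitting field Q(sqrt(-185)) has degree 2 over Q, and its unique nontrivial automorphism is sqrt(-185) ↦ -sqrt(-185). Hence Gal(Q(sqrt(-185))/Q) = Z/2Z.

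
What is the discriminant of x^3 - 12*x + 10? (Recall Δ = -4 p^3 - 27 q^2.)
Δ = 4212

For a depressed cubic x^3 + p x + q the discriminant is Δ = -4 p^3 - 27 q^2 = -4*(-12)^3 - 27*(10)^2 = 6912 - 2700 = 4212.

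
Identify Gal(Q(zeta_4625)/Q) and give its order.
|Gal(Q(zeta_4625)/Q)| = phi(4625) = 3600; group ≅ (Z/4625Z)^* ≅ Z/36Z × Z/100Z

The n-th cyclotomic polynomial Φ_4625(x) is the minimal polynomial of zeta_4625 over Q and has degree phi(4625) = 3600. So Q(zeta_4625) is a degree-3600 Galois extension with Galois group (Z/4625Z)^*. By CRT, (Z/4625Z)^* ≅ (Z/125Z)^* × (Z/37Z)^*. Each prime-power unit group is (Z/125Z)^* ≅ Z/100Z; (Z/37Z)^* ≅ Z/36Z. Hence Gal(Q(zeta_4625)/Q) ≅ Z/36Z × Z/100Z.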